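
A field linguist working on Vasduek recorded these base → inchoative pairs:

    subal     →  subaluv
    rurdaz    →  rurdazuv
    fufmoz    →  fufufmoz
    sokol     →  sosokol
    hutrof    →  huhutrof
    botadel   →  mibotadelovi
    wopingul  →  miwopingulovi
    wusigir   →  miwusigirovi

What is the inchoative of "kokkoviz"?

mikokkovizovi

rurdaz and fufmoz both end in -z yet inflect differently (rurdazuv, fufufmoz), so the final letter is not what conditions the rule; the last vowel is.
"kokkoviz" has last vowel 'i'. The one such stem in the data (wusigir → miwusigirovi) adds mi- … -ovi around the stem, so the same rule applies.
So kokkoviz → mikokkovizovi.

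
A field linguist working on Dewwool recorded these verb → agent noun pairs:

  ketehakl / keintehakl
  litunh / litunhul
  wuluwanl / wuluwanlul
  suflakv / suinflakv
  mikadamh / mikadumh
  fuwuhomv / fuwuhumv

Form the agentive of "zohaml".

"zohaml" has second-to-last letter 'm'. The stems whose second-to-last letter is 'm' (mikadamh → mikadumh, fuwuhomv → fuwuhumv) change the last vowel to 'u'.
The other patterns: stems whose second-to-last letter is 'n' add -ul; stems whose second-to-last letter is 'k' insert -in- after the first vowel.
So zohaml → zohuml.

zohuml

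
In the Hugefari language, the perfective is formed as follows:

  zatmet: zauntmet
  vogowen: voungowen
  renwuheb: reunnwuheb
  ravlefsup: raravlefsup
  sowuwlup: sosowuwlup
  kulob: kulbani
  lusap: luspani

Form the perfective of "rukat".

renwuheb and kulob both end in -b yet inflect differently (reunnwuheb, kulbani), so the final letter is not what conditions the rule; the last vowel is.
"rukat" has last vowel 'a'. The one such stem in the data (lusap → luspani) deletes the last vowel and adds -ani (as does kulob), so the same rule applies.
So rukat → ruktani.

ruktani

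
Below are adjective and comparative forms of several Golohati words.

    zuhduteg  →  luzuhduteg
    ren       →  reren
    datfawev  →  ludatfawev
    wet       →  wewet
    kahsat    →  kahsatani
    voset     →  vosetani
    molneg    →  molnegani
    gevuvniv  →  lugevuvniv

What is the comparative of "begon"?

wet and voset both end in -t yet inflect differently (wewet, vosetani), so the final letter is not what conditions the rule; the number of vowels is.
"begon" has 2 vowels. The stems with 2 vowels (voset → vosetani, molneg → molnegani, kahsat → kahsatani) add -ani.
The other patterns: stems with 1 vowel repeat the first consonant+vowel as a prefix; stems with 3 vowels add the prefix lu-.
So begon → begonani.

begonani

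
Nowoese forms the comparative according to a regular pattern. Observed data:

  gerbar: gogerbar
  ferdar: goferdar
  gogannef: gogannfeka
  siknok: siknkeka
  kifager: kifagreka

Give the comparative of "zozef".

zozfeka

"zozef" has last vowel 'e'. The stems whose last vowel is 'e' (gogannef → gogannfeka, kifager → kifagreka) delete the last vowel and add -eka.
The other pattern: stems whose last vowel is 'a' add the prefix go-.
So zozef → zozfeka.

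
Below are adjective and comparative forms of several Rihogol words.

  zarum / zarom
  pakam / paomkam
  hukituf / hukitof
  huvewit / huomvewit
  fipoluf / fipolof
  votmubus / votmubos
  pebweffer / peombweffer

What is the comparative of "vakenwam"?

vaomkenwam

zarum and pakam both end in -m yet inflect differently (zarom, paomkam), so the final letter is not what conditions the rule; the last vowel is.
"vakenwam" has last vowel 'a'. The one such stem in the data (pakam → paomkam) inserts -om- after the first vowel (as do pebweffer, huvewit), so the same rule applies.
So vakenwam → vaomkenwam.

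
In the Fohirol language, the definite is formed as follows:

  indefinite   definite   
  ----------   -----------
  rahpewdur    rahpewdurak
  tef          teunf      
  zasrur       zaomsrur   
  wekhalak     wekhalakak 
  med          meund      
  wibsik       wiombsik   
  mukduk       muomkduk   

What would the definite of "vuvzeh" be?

vuomvzeh

"vuvzeh" has 2 vowels. The stems with 2 vowels (zasrur → zaomsrur, mukduk → muomkduk, wibsik → wiombsik) insert -om- after the first vowel.
So vuvzeh → vuomvzeh.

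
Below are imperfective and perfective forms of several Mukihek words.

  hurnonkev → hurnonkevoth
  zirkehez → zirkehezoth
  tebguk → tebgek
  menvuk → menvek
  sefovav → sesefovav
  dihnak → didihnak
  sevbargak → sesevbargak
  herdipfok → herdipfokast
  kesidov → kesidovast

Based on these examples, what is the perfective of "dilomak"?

didilomak

hurnonkev and sefovav both end in -v yet inflect differently (hurnonkevoth, sesefovav), so the final letter is not what conditions the rule; the last vowel is.
"dilomak" has last vowel 'a'. The stems whose last vowel is 'a' (sefovav → sesefovav, dihnak → didihnak, sevbargak → sesevbargak) repeat the first consonant+vowel as a prefix.
The other patterns: stems whose last vowel is 'e' add -oth; stems whose last vowel is 'u' change the last vowel to 'e'; stems whose last vowel is 'o' add -ast.
So dilomak → didilomak.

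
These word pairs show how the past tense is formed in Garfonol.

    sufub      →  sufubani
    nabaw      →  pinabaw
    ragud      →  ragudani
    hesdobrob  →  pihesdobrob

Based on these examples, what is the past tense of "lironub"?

lironubani

"lironub" has last vowel 'u'. The stems whose last vowel is 'u' (ragud → ragudani, sufub → sufubani) add -ani.
So lironub → lironubani.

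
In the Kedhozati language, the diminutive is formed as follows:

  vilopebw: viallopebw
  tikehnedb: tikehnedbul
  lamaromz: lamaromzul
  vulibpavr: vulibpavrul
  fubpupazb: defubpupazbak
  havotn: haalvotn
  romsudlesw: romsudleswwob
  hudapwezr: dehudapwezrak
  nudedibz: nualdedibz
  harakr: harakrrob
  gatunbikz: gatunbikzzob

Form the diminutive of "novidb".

novidbul

nudedibz and gatunbikz both end in -z yet inflect differently (nualdedibz, gatunbikzzob), so the final letter is not what conditions the rule; the second-to-last letter is.
"novidb" has second-to-last letter 'd'. The one such stem in the data (tikehnedb → tikehnedbul) adds -ul, so the same rule applies.
The other patterns: stems whose second-to-last letter is 'b' or 't' insert -al- after the first vowel; stems whose second-to-last letter is 'k' or 's' double the final consonant and add -ob; stems whose second-to-last letter is 'z' add de- … -ak around the stem.
So novidb → novidbul.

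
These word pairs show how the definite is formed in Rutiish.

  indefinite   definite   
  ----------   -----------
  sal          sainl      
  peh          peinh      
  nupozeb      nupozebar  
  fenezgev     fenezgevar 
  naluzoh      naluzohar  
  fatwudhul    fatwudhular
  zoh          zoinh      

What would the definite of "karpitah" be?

naluzoh and zoh both end in -h yet inflect differently (naluzohar, zoinh), so the final letter is not what conditions the rule; the number of vowels is.
"karpitah" has 3 vowels. The stems with 3 vowels (naluzoh → naluzohar, fenezgev → fenezgevar, nupozeb → nupozebar) add -ar.
The other pattern: stems with 1 vowel insert -in- after the first vowel.
So karpitah → karpitahar.

karpitahar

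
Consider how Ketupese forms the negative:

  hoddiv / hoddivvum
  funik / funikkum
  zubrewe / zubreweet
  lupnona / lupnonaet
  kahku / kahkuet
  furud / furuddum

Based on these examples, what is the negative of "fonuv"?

fonuvvum

furud and kahku both have last vowel 'u' yet inflect differently (furuddum, kahkuet), so the last vowel is not what conditions the rule; whether the stem ends in a vowel or a consonant is.
"fonuv" ends in a consonant. The stems ending in a consonant (funik → funikkum, furud → furuddum, hoddiv → hoddivvum) double the final consonant and add -um.
So fonuv → fonuvvum.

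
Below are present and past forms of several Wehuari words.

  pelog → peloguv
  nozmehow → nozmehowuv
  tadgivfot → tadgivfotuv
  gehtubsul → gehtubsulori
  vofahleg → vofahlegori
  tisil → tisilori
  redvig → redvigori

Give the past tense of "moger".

pelog and vofahleg both end in -g yet inflect differently (peloguv, vofahlegori), so the final letter is not what conditions the rule; the last vowel is.
"moger" has last vowel 'e'. The one such stem in the data (vofahleg → vofahlegori) adds -ori, so the same rule applies.
The other pattern: stems whose last vowel is 'o' add -uv.
So moger → mogerori.

mogerori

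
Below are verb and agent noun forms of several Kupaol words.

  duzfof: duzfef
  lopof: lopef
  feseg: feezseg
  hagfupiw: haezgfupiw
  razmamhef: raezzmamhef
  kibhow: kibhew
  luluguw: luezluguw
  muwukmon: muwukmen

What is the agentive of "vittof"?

vittef

kibhow and hagfupiw both end in -w yet inflect differently (kibhew, haezgfupiw), so the final letter is not what conditions the rule; the last vowel is.
"vittof" has last vowel 'o'. The stems whose last vowel is 'o' (muwukmon → muwukmen, duzfof → duzfef, lopof → lopef) change the last vowel to 'e'.
The other pattern: stems whose last vowel is 'e', 'i' or 'u' insert -ez- after the first vowel.
So vittof → vittef.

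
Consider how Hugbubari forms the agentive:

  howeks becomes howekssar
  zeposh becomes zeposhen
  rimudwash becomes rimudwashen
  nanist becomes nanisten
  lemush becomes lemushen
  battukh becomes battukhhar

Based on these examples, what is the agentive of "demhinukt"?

demhinukttar

battukh and lemush both end in -h yet inflect differently (battukhhar, lemushen), so the final letter is not what conditions the rule; the second-to-last letter is.
"demhinukt" has second-to-last letter 'k'. The stems whose second-to-last letter is 'k' (howeks → howekssar, battukh → battukhhar) double the final consonant and add -ar.
The other pattern: stems whose second-to-last letter is 's' add -en.
So demhinukt → demhinukttar.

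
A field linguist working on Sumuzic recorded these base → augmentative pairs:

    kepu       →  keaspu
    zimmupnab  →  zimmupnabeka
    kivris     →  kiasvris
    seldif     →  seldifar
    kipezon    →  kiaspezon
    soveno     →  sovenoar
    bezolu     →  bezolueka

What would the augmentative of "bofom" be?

"bofom" begins with b-. The one such stem in the data (bezolu → bezolueka) adds -eka, so the same rule applies.
The other patterns: stems beginning with s- add -ar; stems beginning with k- insert -as- after the first vowel.
So bofom → bofomeka.

bofomeka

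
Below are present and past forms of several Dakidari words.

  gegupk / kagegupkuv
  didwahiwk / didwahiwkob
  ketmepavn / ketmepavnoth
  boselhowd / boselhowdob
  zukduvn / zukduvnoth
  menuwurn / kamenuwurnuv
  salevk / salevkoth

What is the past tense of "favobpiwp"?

"favobpiwp" has second-to-last letter 'w'. The stems whose second-to-last letter is 'w' (boselhowd → boselhowdob, didwahiwk → didwahiwkob) add -ob.
The other patterns: stems whose second-to-last letter is 'v' add -oth; stems whose second-to-last letter is 'p' or 'r' add ka- … -uv around the stem.
So favobpiwp → favobpiwpob.

favobpiwpob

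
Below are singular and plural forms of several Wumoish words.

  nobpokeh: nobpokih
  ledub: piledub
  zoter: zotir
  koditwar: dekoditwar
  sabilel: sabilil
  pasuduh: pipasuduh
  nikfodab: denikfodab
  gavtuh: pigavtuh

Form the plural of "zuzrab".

"zuzrab" has last vowel 'a'. The stems whose last vowel is 'a' (nikfodab → denikfodab, koditwar → dekoditwar) add the prefix de-.
The other patterns: stems whose last vowel is 'e' change the last vowel to 'i'; stems whose last vowel is 'u' add the prefix pi-.
So zuzrab → dezuzrab.

dezuzrab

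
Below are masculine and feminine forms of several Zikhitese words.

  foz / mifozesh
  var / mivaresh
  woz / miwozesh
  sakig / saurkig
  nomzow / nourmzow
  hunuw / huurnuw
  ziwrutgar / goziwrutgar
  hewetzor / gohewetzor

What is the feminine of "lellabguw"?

"lellabguw" has 3 vowels. The stems with 3 vowels (ziwrutgar → goziwrutgar, hewetzor → gohewetzor) add the prefix go-.
So lellabguw → golellabguw.

golellabguw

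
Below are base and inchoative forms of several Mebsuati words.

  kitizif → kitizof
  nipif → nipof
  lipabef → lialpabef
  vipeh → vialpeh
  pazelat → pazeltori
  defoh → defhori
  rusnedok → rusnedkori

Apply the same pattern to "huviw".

huvow

kitizif and lipabef both end in -f yet inflect differently (kitizof, lialpabef), so the final letter is not what conditions the rule; the last vowel is.
"huviw" has last vowel 'i'. The stems whose last vowel is 'i' (kitizif → kitizof, nipif → nipof) change the last vowel to 'o'.
The other patterns: stems whose last vowel is 'e' insert -al- after the first vowel; stems whose last vowel is 'a' or 'o' delete the last vowel and add -ori.
So huviw → huvow.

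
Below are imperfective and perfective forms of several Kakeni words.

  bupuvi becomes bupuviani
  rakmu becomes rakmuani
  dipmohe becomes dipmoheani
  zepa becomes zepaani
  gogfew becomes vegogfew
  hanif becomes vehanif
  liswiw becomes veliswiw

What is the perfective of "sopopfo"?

sopopfoani

"sopopfo" ends in a vowel. The stems ending in a vowel (bupuvi → bupuviani, rakmu → rakmuani, dipmohe → dipmoheani) add -ani.
The other pattern: stems ending in a consonant add the prefix ve-.
So sopopfo → sopopfoani.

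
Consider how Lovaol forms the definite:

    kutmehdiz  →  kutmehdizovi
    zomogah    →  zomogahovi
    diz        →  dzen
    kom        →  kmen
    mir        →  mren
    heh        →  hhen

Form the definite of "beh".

bhen

"beh" has 1 vowel. The stems with 1 vowel (diz → dzen, kom → kmen, mir → mren) delete the last vowel and add -en.
The other pattern: stems with 3 vowels add -ovi.
So beh → bhen.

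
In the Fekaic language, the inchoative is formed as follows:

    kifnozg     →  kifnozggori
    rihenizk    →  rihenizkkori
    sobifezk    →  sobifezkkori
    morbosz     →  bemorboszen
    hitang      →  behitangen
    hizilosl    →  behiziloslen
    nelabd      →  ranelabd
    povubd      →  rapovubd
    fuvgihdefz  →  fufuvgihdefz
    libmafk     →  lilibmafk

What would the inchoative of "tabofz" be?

"tabofz" has second-to-last letter 'f'. The stems whose second-to-last letter is 'f' (fuvgihdefz → fufuvgihdefz, libmafk → lilibmafk) repeat the first consonant+vowel as a prefix.
So tabofz → tatabofz.

tatabofz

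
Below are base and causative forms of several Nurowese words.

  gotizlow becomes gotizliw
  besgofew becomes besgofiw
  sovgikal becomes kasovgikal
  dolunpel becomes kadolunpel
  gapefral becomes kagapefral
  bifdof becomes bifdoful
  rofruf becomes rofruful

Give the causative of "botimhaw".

"botimhaw" ends in -w. The stems ending in -w (gotizlow → gotizliw, besgofew → besgofiw) change the last vowel to 'i'.
So botimhaw → botimhiw.

botimhiw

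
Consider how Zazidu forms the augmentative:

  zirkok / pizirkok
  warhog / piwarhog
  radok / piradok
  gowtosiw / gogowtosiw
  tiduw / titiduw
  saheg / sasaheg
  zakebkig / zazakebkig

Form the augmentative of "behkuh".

warhog and saheg both end in -g yet inflect differently (piwarhog, sasaheg), so the final letter is not what conditions the rule; the last vowel is.
"behkuh" has last vowel 'u'. The one such stem in the data (tiduw → titiduw) repeats the first consonant+vowel as a prefix (as do gowtosiw, saheg), so the same rule applies.
The other pattern: stems whose last vowel is 'o' add the prefix pi-.
So behkuh → bebehkuh.

bebehkuh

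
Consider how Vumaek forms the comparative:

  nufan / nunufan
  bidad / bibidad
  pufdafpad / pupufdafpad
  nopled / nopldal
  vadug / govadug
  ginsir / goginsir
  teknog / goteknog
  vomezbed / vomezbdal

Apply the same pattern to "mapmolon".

"mapmolon" has last vowel 'o'. The one such stem in the data (teknog → goteknog) adds the prefix go-, so the same rule applies.
So mapmolon → gomapmolon.

gomapmolon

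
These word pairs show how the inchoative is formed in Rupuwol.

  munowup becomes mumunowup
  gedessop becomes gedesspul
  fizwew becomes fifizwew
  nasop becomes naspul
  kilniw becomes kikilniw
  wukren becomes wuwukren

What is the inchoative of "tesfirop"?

gedessop and munowup both end in -p yet inflect differently (gedesspul, mumunowup), so the final letter is not what conditions the rule; the last vowel is.
"tesfirop" has last vowel 'o'. The stems whose last vowel is 'o' (gedessop → gedesspul, nasop → naspul) delete the last vowel and add -ul.
So tesfirop → tesfirpul.

tesfirpul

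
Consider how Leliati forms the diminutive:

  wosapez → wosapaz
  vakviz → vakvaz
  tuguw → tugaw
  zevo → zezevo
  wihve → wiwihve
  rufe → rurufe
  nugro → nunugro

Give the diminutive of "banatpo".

babanatpo

"banatpo" ends in a vowel. The stems ending in a vowel (zevo → zezevo, wihve → wiwihve, rufe → rurufe) repeat the first consonant+vowel as a prefix.
So banatpo → babanatpo.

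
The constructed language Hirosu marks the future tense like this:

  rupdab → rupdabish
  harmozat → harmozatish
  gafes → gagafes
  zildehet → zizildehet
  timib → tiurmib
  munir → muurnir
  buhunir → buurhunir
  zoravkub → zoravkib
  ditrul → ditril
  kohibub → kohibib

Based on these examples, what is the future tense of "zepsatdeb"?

zezepsatdeb

"zepsatdeb" has last vowel 'e'. The stems whose last vowel is 'e' (gafes → gagafes, zildehet → zizildehet) repeat the first consonant+vowel as a prefix.
So zepsatdeb → zezepsatdeb.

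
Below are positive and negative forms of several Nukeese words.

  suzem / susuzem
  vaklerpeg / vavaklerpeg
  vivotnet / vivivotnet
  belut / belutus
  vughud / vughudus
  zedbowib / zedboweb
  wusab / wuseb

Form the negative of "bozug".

"bozug" has last vowel 'u'. The stems whose last vowel is 'u' (belut → belutus, vughud → vughudus) add -us.
So bozug → bozugus.

bozugus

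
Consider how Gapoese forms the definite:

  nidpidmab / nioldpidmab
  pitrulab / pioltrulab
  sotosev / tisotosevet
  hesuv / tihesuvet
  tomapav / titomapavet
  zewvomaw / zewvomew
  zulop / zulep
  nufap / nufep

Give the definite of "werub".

nidpidmab and tomapav both have last vowel 'a' yet inflect differently (nioldpidmab, titomapavet), so the last vowel is not what conditions the rule; the final letter is.
"werub" ends in -b. The stems ending in -b (nidpidmab → nioldpidmab, pitrulab → pioltrulab) insert -ol- after the first vowel.
So werub → weolrub.

weolrub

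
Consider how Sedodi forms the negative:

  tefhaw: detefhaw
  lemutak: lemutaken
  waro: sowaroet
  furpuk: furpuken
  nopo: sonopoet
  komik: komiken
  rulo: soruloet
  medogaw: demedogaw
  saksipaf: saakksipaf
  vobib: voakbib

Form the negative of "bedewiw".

tefhaw and lemutak both have last vowel 'a' yet inflect differently (detefhaw, lemutaken), so the last vowel is not what conditions the rule; the final letter is.
"bedewiw" ends in -w. The stems ending in -w (tefhaw → detefhaw, medogaw → demedogaw) add the prefix de-.
The other patterns: stems ending in -k add -en; stems ending in -o add so- … -et around the stem; stems ending in -b or -f insert -ak- after the first vowel.
So bedewiw → debedewiw.

debedewiw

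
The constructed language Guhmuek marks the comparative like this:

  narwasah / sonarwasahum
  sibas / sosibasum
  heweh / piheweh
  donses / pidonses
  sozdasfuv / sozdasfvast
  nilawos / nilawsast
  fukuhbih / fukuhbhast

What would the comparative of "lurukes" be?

narwasah and heweh both end in -h yet inflect differently (sonarwasahum, piheweh), so the final letter is not what conditions the rule; the last vowel is.
"lurukes" has last vowel 'e'. The stems whose last vowel is 'e' (heweh → piheweh, donses → pidonses) add the prefix pi-.
So lurukes → pilurukes.

pilurukes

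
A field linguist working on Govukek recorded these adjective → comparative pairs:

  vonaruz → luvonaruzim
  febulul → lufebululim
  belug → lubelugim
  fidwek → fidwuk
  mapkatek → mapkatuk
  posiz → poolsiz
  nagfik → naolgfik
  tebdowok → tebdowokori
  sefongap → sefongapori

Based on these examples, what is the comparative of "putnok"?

vonaruz and posiz both end in -z yet inflect differently (luvonaruzim, poolsiz), so the final letter is not what conditions the rule; the last vowel is.
"putnok" has last vowel 'o'. The one such stem in the data (tebdowok → tebdowokori) adds -ori, so the same rule applies.
The other patterns: stems whose last vowel is 'u' add lu- … -im around the stem; stems whose last vowel is 'e' change the last vowel to 'u'; stems whose last vowel is 'i' insert -ol- after the first vowel.
So putnok → putnokori.

putnokori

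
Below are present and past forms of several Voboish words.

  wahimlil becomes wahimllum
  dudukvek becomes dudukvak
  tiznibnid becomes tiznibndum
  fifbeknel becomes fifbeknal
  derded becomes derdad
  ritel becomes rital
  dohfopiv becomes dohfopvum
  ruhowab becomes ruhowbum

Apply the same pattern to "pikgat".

ritel and wahimlil both end in -l yet inflect differently (rital, wahimllum), so the final letter is not what conditions the rule; the last vowel is.
"pikgat" has last vowel 'a'. The one such stem in the data (ruhowab → ruhowbum) deletes the last vowel and adds -um (as do dohfopiv, wahimlil), so the same rule applies.
So pikgat → pikgtum.

pikgtum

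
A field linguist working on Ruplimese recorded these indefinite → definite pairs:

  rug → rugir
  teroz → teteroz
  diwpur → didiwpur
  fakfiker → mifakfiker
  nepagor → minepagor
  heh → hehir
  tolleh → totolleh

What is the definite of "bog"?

bogir

heh and tolleh both end in -h yet inflect differently (hehir, totolleh), so the final letter is not what conditions the rule; the number of vowels is.
"bog" has 1 vowel. The stems with 1 vowel (rug → rugir, heh → hehir) add -ir.
So bog → bogir.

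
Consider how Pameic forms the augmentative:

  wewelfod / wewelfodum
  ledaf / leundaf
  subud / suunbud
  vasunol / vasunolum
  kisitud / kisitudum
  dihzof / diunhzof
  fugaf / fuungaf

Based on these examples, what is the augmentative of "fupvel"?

kisitud and subud both end in -d yet inflect differently (kisitudum, suunbud), so the final letter is not what conditions the rule; the number of vowels is.
"fupvel" has 2 vowels. The stems with 2 vowels (subud → suunbud, ledaf → leundaf, fugaf → fuungaf) insert -un- after the first vowel.
The other pattern: stems with 3 vowels add -um.
So fupvel → fuunpvel.

fuunpvel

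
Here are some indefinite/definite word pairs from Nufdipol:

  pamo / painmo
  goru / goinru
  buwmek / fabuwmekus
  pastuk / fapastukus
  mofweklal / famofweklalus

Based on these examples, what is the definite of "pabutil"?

"pabutil" ends in a consonant. The stems ending in a consonant (buwmek → fabuwmekus, pastuk → fapastukus, mofweklal → famofweklalus) add fa- … -us around the stem.
So pabutil → fapabutilus.

fapabutilus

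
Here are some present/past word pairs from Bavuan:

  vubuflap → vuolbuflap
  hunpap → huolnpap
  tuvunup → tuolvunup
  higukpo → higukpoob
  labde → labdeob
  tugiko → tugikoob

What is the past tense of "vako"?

vakoob

hunpap and higukpo both begin with h- yet inflect differently (huolnpap, higukpoob), so the first letter is not what conditions the rule; the final letter is.
"vako" ends in -o. The stems ending in -o (higukpo → higukpoob, tugiko → tugikoob) add -ob.
So vako → vakoob.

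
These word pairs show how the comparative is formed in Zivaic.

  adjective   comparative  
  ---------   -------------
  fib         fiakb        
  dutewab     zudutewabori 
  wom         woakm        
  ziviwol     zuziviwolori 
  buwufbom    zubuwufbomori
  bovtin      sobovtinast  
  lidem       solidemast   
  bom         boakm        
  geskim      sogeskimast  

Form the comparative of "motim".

somotimast

wom and lidem both end in -m yet inflect differently (woakm, solidemast), so the final letter is not what conditions the rule; the number of vowels is.
"motim" has 2 vowels. The stems with 2 vowels (lidem → solidemast, bovtin → sobovtinast, geskim → sogeskimast) add so- … -ast around the stem.
So motim → somotimast.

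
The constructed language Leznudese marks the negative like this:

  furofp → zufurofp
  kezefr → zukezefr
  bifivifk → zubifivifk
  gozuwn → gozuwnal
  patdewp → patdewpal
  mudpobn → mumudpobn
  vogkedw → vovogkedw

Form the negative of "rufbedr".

furofp and patdewp both end in -p yet inflect differently (zufurofp, patdewpal), so the final letter is not what conditions the rule; the second-to-last letter is.
"rufbedr" has second-to-last letter 'd'. The one such stem in the data (vogkedw → vovogkedw) repeats the first consonant+vowel as a prefix (as does mudpobn), so the same rule applies.
The other patterns: stems whose second-to-last letter is 'f' add the prefix zu-; stems whose second-to-last letter is 'w' add -al.
So rufbedr → rurufbedr.

rurufbedr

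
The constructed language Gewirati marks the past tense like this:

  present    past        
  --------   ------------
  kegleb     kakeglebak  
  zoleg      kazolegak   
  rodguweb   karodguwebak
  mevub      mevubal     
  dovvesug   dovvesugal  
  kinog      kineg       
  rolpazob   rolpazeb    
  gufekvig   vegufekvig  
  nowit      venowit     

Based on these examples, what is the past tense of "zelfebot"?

kegleb and mevub both end in -b yet inflect differently (kakeglebak, mevubal), so the final letter is not what conditions the rule; the last vowel is.
"zelfebot" has last vowel 'o'. The stems whose last vowel is 'o' (kinog → kineg, rolpazob → rolpazeb) change the last vowel to 'e'.
The other patterns: stems whose last vowel is 'e' add ka- … -ak around the stem; stems whose last vowel is 'u' add -al; stems whose last vowel is 'i' add the prefix ve-.
So zelfebot → zelfebet.

zelfebet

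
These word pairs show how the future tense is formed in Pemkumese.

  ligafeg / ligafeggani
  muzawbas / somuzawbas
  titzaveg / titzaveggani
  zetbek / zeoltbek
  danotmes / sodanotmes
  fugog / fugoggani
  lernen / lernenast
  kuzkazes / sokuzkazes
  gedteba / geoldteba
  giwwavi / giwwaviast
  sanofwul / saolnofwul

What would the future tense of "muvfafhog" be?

"muvfafhog" ends in -g. The stems ending in -g (titzaveg → titzaveggani, ligafeg → ligafeggani, fugog → fugoggani) double the final consonant and add -ani.
So muvfafhog → muvfafhoggani.

muvfafhoggani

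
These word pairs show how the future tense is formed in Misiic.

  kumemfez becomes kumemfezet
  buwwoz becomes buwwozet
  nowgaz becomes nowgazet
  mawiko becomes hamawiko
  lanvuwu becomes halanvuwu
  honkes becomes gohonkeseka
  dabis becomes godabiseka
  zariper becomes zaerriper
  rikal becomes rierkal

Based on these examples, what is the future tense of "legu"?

halegu

buwwoz and mawiko both have last vowel 'o' yet inflect differently (buwwozet, hamawiko), so the last vowel is not what conditions the rule; the final letter is.
"legu" ends in -u. The one such stem in the data (lanvuwu → halanvuwu) adds the prefix ha-, so the same rule applies.
The other patterns: stems ending in -z add -et; stems ending in -s add go- … -eka around the stem; stems ending in -l or -r insert -er- after the first vowel.
So legu → halegu.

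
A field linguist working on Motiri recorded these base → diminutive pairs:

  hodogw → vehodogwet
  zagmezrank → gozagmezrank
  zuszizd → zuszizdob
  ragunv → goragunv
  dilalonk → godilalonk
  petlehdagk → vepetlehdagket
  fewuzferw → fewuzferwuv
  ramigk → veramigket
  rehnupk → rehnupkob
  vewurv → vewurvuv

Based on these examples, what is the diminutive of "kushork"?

"kushork" has second-to-last letter 'r'. The stems whose second-to-last letter is 'r' (vewurv → vewurvuv, fewuzferw → fewuzferwuv) add -uv.
So kushork → kushorkuv.

kushorkuv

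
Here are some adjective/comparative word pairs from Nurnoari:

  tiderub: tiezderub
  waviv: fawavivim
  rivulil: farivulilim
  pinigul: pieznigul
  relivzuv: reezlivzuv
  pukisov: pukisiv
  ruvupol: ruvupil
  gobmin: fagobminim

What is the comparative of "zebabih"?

fazebabihim

pinigul and rivulil both end in -l yet inflect differently (pieznigul, farivulilim), so the final letter is not what conditions the rule; the last vowel is.
"zebabih" has last vowel 'i'. The stems whose last vowel is 'i' (rivulil → farivulilim, gobmin → fagobminim, waviv → fawavivim) add fa- … -im around the stem.
The other patterns: stems whose last vowel is 'u' insert -ez- after the first vowel; stems whose last vowel is 'o' change the last vowel to 'i'.
So zebabih → fazebabihim.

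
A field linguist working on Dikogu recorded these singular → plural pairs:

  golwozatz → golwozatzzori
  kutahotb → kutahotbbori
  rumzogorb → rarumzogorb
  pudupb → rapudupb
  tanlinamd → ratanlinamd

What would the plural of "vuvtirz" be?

ravuvtirz

"vuvtirz" has second-to-last letter 'r'. The one such stem in the data (rumzogorb → rarumzogorb) adds the prefix ra-, so the same rule applies.
The other pattern: stems whose second-to-last letter is 't' double the final consonant and add -ori.
So vuvtirz → ravuvtirz.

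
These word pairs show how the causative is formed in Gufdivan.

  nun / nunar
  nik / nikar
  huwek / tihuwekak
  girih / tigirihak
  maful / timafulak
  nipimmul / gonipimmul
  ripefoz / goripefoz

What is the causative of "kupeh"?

tikupehak

"kupeh" has 2 vowels. The stems with 2 vowels (huwek → tihuwekak, girih → tigirihak, maful → timafulak) add ti- … -ak around the stem.
The other patterns: stems with 1 vowel add -ar; stems with 3 vowels add the prefix go-.
So kupeh → tikupehak.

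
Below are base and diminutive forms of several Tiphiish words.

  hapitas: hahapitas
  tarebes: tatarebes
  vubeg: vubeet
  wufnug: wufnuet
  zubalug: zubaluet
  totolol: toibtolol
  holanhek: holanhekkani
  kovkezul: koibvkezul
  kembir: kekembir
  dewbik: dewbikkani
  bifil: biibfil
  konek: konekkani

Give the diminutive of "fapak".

fapakkani

konek and vubeg both have last vowel 'e' yet inflect differently (konekkani, vubeet), so the last vowel is not what conditions the rule; the final letter is.
"fapak" ends in -k. The stems ending in -k (konek → konekkani, dewbik → dewbikkani, holanhek → holanhekkani) double the final consonant and add -ani.
The other patterns: stems ending in -g drop the final letter and add -et; stems ending in -l insert -ib- after the first vowel; stems ending in -r or -s repeat the first consonant+vowel as a prefix.
So fapak → fapakkani.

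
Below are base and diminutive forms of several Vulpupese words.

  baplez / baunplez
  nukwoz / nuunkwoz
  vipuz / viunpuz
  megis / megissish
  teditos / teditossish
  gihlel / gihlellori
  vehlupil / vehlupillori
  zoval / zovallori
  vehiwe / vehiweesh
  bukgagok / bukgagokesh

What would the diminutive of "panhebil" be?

panhebillori

nukwoz and teditos both have last vowel 'o' yet inflect differently (nuunkwoz, teditossish), so the last vowel is not what conditions the rule; the final letter is.
"panhebil" ends in -l. The stems ending in -l (gihlel → gihlellori, vehlupil → vehlupillori, zoval → zovallori) double the final consonant and add -ori.
The other patterns: stems ending in -z insert -un- after the first vowel; stems ending in -s double the final consonant and add -ish; stems ending in -e or -k add -esh.
So panhebil → panhebillori.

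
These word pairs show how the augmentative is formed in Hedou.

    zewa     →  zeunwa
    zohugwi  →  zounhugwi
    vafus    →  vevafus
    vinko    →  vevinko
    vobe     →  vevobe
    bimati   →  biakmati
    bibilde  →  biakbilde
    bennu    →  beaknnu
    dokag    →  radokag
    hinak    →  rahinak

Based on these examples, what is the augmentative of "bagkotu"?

baakgkotu

zohugwi and bimati both end in -i yet inflect differently (zounhugwi, biakmati), so the final letter is not what conditions the rule; the first letter is.
"bagkotu" begins with b-. The stems beginning with b- (bimati → biakmati, bibilde → biakbilde, bennu → beaknnu) insert -ak- after the first vowel.
So bagkotu → baakgkotu.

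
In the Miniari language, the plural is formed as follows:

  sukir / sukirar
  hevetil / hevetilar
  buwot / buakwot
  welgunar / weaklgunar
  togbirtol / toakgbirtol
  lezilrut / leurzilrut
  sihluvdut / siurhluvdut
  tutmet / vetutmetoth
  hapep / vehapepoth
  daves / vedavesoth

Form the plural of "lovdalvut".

sukir and welgunar both end in -r yet inflect differently (sukirar, weaklgunar), so the final letter is not what conditions the rule; the last vowel is.
"lovdalvut" has last vowel 'u'. The stems whose last vowel is 'u' (lezilrut → leurzilrut, sihluvdut → siurhluvdut) insert -ur- after the first vowel.
The other patterns: stems whose last vowel is 'i' add -ar; stems whose last vowel is 'a' or 'o' insert -ak- after the first vowel; stems whose last vowel is 'e' add ve- … -oth around the stem.
So lovdalvut → lourvdalvut.

lourvdalvut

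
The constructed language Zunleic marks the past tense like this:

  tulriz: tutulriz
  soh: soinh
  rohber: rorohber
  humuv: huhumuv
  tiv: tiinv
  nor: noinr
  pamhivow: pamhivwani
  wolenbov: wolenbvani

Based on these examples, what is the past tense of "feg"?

feing

"feg" has 1 vowel. The stems with 1 vowel (nor → noinr, soh → soinh, tiv → tiinv) insert -in- after the first vowel.
So feg → feing.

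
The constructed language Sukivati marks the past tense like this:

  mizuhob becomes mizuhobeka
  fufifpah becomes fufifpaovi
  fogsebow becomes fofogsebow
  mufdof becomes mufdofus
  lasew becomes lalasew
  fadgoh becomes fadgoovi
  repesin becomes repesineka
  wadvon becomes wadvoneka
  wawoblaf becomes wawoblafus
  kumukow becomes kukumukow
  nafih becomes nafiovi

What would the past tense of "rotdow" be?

rorotdow

kumukow and mufdof both have last vowel 'o' yet inflect differently (kukumukow, mufdofus), so the last vowel is not what conditions the rule; the final letter is.
"rotdow" ends in -w. The stems ending in -w (kumukow → kukumukow, lasew → lalasew, fogsebow → fofogsebow) repeat the first consonant+vowel as a prefix.
The other patterns: stems ending in -f add -us; stems ending in -h drop the final letter and add -ovi; stems ending in -b or -n add -eka.
So rotdow → rorotdow.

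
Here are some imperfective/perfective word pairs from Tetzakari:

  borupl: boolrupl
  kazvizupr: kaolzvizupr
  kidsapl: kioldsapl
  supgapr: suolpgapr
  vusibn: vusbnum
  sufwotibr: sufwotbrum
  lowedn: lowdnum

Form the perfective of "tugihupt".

tuolgihupt

kazvizupr and sufwotibr both end in -r yet inflect differently (kaolzvizupr, sufwotbrum), so the final letter is not what conditions the rule; the second-to-last letter is.
"tugihupt" has second-to-last letter 'p'. The stems whose second-to-last letter is 'p' (borupl → boolrupl, kazvizupr → kaolzvizupr, kidsapl → kioldsapl) insert -ol- after the first vowel.
The other pattern: stems whose second-to-last letter is 'b' or 'd' delete the last vowel and add -um.
So tugihupt → tuolgihupt.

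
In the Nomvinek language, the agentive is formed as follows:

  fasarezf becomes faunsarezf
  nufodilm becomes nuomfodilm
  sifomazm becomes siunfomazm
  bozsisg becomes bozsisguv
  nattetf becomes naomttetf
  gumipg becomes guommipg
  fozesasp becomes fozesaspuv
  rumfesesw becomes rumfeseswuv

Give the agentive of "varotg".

sifomazm and nufodilm both end in -m yet inflect differently (siunfomazm, nuomfodilm), so the final letter is not what conditions the rule; the second-to-last letter is.
"varotg" has second-to-last letter 't'. The one such stem in the data (nattetf → naomttetf) inserts -om- after the first vowel (as do nufodilm, gumipg), so the same rule applies.
The other patterns: stems whose second-to-last letter is 's' add -uv; stems whose second-to-last letter is 'z' insert -un- after the first vowel.
So varotg → vaomrotg.

vaomrotg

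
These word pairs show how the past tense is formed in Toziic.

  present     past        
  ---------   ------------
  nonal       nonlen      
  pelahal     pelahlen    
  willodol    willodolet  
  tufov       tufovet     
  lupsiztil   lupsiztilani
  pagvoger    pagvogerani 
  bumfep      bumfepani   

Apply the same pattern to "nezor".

nezoret

nonal and willodol both end in -l yet inflect differently (nonlen, willodolet), so the final letter is not what conditions the rule; the last vowel is.
"nezor" has last vowel 'o'. The stems whose last vowel is 'o' (willodol → willodolet, tufov → tufovet) add -et.
So nezor → nezoret.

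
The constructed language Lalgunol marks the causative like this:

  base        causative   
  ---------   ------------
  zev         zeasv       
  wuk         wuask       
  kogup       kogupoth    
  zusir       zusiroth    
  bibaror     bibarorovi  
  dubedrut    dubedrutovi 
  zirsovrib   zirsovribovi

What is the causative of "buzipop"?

"buzipop" has 3 vowels. The stems with 3 vowels (bibaror → bibarorovi, dubedrut → dubedrutovi, zirsovrib → zirsovribovi) add -ovi.
The other patterns: stems with 1 vowel insert -as- after the first vowel; stems with 2 vowels add -oth.
So buzipop → buzipopovi.

buzipopovi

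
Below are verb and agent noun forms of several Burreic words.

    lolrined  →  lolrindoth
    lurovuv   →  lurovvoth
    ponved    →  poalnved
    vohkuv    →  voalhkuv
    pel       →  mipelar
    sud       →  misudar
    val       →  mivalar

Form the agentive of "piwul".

sud and ponved both end in -d yet inflect differently (misudar, poalnved), so the final letter is not what conditions the rule; the number of vowels is.
"piwul" has 2 vowels. The stems with 2 vowels (vohkuv → voalhkuv, ponved → poalnved) insert -al- after the first vowel.
The other patterns: stems with 1 vowel add mi- … -ar around the stem; stems with 3 vowels delete the last vowel and add -oth.
So piwul → pialwul.

pialwul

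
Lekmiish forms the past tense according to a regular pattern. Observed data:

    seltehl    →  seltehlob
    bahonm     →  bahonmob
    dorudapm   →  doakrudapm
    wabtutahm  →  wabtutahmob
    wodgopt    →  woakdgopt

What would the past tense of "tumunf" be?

wabtutahm and dorudapm both end in -m yet inflect differently (wabtutahmob, doakrudapm), so the final letter is not what conditions the rule; the second-to-last letter is.
"tumunf" has second-to-last letter 'n'. The one such stem in the data (bahonm → bahonmob) adds -ob, so the same rule applies.
The other pattern: stems whose second-to-last letter is 'p' insert -ak- after the first vowel.
So tumunf → tumunfob.

tumunfob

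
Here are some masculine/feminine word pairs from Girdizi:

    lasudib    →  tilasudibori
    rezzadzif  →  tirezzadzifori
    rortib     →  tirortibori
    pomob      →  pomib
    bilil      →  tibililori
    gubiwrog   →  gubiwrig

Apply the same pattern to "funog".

"funog" has last vowel 'o'. The stems whose last vowel is 'o' (gubiwrog → gubiwrig, pomob → pomib) change the last vowel to 'i'.
The other pattern: stems whose last vowel is 'i' add ti- … -ori around the stem.
So funog → funig.

funig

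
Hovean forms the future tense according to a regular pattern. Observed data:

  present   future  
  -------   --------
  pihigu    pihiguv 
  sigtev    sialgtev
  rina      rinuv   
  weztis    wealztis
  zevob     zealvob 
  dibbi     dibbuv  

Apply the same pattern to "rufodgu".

weztis and dibbi both have last vowel 'i' yet inflect differently (wealztis, dibbuv), so the last vowel is not what conditions the rule; whether the stem ends in a vowel or a consonant is.
"rufodgu" ends in a vowel. The stems ending in a vowel (rina → rinuv, dibbi → dibbuv, pihigu → pihiguv) drop the final letter and add -uv.
So rufodgu → rufodguv.

rufodguv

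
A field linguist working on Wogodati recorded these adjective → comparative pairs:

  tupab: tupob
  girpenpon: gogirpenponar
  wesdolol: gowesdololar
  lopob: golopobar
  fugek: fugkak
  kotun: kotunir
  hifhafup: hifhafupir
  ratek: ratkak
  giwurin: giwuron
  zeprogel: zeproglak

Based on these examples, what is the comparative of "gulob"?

gogulobar

"gulob" has last vowel 'o'. The stems whose last vowel is 'o' (lopob → golopobar, wesdolol → gowesdololar, girpenpon → gogirpenponar) add go- … -ar around the stem.
So gulob → gogulobar.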